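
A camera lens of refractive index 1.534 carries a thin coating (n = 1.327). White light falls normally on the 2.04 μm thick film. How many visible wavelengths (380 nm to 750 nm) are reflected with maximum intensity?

7

Ray reflecting at the top interface goes from n = 1.0 toward n = 1.327: a half-wave phase shift.
Bottom surface (1.327 → 1.534): reflection off a higher-index medium gives a half-wave phase shift.
The two reflections carry the same phase change, so no net offset.
For strong reflection here: 2 n t = m λ.
λ = 2 n t / m = 5414 / m nm.
m=7: 773 nm (IR); m=8: 677 nm (visible); m=9: 602 nm (visible); m=10: 541 nm (visible); m=11: 492 nm (visible); m=12: 451 nm (visible); m=13: 416 nm (visible); m=14: 387 nm (visible); m=15: 361 nm (UV).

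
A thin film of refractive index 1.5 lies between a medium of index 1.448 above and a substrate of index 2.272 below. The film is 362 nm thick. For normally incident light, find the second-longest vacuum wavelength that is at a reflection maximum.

543 nm

At the upper boundary (n = 1.448 to n = 1.5) the reflected ray undergoes a half-wave phase shift.
Bottom surface (1.5 → 2.272): reflection off a higher-index medium gives a half-wave phase shift.
Net: no relative phase inversion (both shifts match).
For bright reflection here: 2 n t = m λ.
λ = 2 n t / m. The second-longest wavelength is m = 2: λ = 2 × 1.5 × 362 / 2.00 = 543 nm.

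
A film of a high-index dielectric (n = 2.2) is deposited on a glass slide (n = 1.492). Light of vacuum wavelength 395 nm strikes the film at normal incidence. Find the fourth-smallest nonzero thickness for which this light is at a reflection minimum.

359 nm

At the upper boundary (n = 1.0 to n = 2.2) the reflected ray undergoes a half-wave phase shift.
Bottom surface (2.2 → 1.492): reflection off a lower-index medium gives no phase shift.
The two reflections differ by half a wavelength.
For minimum reflection here: 2 n t = m λ.
The fourth-smallest nonzero thickness corresponds to m = 4: t = m λ / (2 n) = 4.00 × 395 / (2 × 2.2) = 359 nm.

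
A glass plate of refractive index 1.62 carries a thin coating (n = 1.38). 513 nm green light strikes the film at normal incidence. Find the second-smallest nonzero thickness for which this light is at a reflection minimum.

279 nm

At the upper boundary (n = 1.0 to n = 1.38) the reflected ray undergoes a half-wave phase shift.
Ray reflecting at the bottom interface goes from n = 1.38 toward n = 1.62: a half-wave phase shift.
Zero or two π shifts → no net half-wave offset.
With no net inversion, destructive interference in reflection requires 2 n t = (m + ½) λ.
The second-smallest nonzero thickness corresponds to m = 1: t = (m + ½) λ / (2 n) = 1.50 × 513 / (2 × 1.38) = 279 nm.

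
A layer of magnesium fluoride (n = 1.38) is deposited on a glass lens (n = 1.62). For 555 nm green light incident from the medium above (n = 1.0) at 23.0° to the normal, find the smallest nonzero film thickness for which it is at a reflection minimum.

105 nm

Ray reflecting at the top interface goes from n = 1.0 toward n = 1.38: a half-wave phase shift.
At the lower boundary (n = 1.38 to n = 1.62) the reflected ray undergoes a half-wave phase shift.
Net: no relative phase inversion (both shifts match).
So the condition for destructive reflection is 2 n t cos θ_r = (m + ½) λ.
Snell's law: 1.0 sin 23.0° = 1.38 sin θ_r → sin θ_r = 0.283, cos θ_r = 0.959.
Minimum at m = 0: t = λ / (4 n cos θ_r) = 555 / (4 × 1.38 × 0.959) = 105 nm.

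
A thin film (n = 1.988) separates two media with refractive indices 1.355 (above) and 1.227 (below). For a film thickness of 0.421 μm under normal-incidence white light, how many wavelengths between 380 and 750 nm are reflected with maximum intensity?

2

Ray reflecting at the top interface goes from n = 1.355 toward n = 1.988: a half-wave phase shift.
At the lower boundary (n = 1.988 to n = 1.227) the reflected ray undergoes no phase shift.
The two reflections differ by half a wavelength.
So the condition for constructive reflection is 2 n t = (m + ½) λ.
λ = 2 n t / (m + ½) = 1674 / (m + ½) nm.
m=1: 1116 nm (IR); m=2: 670 nm (visible); m=3: 478 nm (visible); m=4: 372 nm (UV).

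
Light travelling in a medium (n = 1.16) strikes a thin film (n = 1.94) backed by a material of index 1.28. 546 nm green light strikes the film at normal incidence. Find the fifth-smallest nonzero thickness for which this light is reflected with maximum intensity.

633 nm

Top surface (1.16 → 1.94): reflection off a higher-index medium gives a half-wave phase shift.
Bottom surface (1.94 → 1.28): reflection off a lower-index medium gives no phase shift.
Net: one phase inversion between the two reflected rays.
So the condition for constructive reflection is 2 n t = (m + ½) λ.
The fifth-smallest nonzero thickness corresponds to m = 4: t = (m + ½) λ / (2 n) = 4.50 × 546 / (2 × 1.94) = 633 nm.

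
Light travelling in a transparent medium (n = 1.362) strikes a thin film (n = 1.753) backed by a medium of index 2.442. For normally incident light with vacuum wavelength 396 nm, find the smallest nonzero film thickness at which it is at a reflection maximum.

Top surface (1.362 → 1.753): reflection off a higher-index medium gives a half-wave phase shift.
Ray reflecting at the bottom interface goes from n = 1.753 toward n = 2.442: a half-wave phase shift.
Zero or two π shifts → no net half-wave offset.
With no net inversion, constructive interference in reflection requires 2 n t = m λ.
Minimum nonzero at m = 1: t = λ / (2 n) = 396 / (2 × 1.753) = 113 nm.

113 nm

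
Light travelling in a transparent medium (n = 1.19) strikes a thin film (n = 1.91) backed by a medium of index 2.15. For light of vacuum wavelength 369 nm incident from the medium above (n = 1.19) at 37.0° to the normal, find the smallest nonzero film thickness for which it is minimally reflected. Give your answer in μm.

Top surface (1.19 → 1.91): reflection off a higher-index medium gives a half-wave phase shift.
Ray reflecting at the bottom interface goes from n = 1.91 toward n = 2.15: a half-wave phase shift.
The two reflections carry the same phase change, so no net offset.
So the condition for destructive reflection is 2 n t cos θ_r = (m + ½) λ.
Snell's law: 1.19 sin 37.0° = 1.91 sin θ_r → sin θ_r = 0.375, cos θ_r = 0.927.
Minimum at m = 0: t = λ / (4 n cos θ_r) = 369 / (4 × 1.91 × 0.927) = 52.1 nm.

0.0521 μm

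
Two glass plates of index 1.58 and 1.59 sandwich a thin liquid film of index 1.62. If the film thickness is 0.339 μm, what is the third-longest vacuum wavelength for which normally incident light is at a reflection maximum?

439 nm

Top surface (1.58 → 1.62): reflection off a higher-index medium gives a half-wave phase shift.
At the lower boundary (n = 1.62 to n = 1.59) the reflected ray undergoes no phase shift.
The two reflections differ by half a wavelength.
So the condition for constructive reflection is 2 n t = (m + ½) λ.
λ = 2 n t / (m + ½). The third-longest wavelength is m = 2: λ = 2 × 1.62 × 339 / 2.50 = 439 nm.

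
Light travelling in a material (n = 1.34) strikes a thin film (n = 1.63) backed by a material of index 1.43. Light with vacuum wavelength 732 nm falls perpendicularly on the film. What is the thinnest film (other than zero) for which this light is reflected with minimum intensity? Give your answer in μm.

Ray reflecting at the top interface goes from n = 1.34 toward n = 1.63: a half-wave phase shift.
Ray reflecting at the bottom interface goes from n = 1.63 toward n = 1.43: no phase shift.
Net: one phase inversion between the two reflected rays.
For minimum reflection here: 2 n t = m λ.
Minimum nonzero at m = 1: t = λ / (2 n) = 732 / (2 × 1.63) = 225 nm.

0.225 μm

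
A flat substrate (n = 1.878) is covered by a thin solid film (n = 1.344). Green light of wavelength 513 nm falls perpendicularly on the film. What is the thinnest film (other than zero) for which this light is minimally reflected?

Top surface (1.0 → 1.344): reflection off a higher-index medium gives a half-wave phase shift.
Ray reflecting at the bottom interface goes from n = 1.344 toward n = 1.878: a half-wave phase shift.
Net: no relative phase inversion (both shifts match).
So the condition for destructive reflection is 2 n t = (m + ½) λ.
Minimum at m = 0: t = λ / (4 n) = 513 / (4 × 1.344) = 95.4 nm.

95.4 nm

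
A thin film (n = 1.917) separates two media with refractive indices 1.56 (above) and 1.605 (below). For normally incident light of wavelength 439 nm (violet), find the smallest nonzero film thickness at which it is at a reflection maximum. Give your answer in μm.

At the upper boundary (n = 1.56 to n = 1.917) the reflected ray undergoes a half-wave phase shift.
Ray reflecting at the bottom interface goes from n = 1.917 toward n = 1.605: no phase shift.
The two reflections differ by half a wavelength.
For bright reflection here: 2 n t = (m + ½) λ.
Minimum at m = 0: t = λ / (4 n) = 439 / (4 × 1.917) = 57.3 nm.

0.0573 μm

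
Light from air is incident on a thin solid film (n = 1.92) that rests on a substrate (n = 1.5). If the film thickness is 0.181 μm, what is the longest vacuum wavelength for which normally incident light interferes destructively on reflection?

695 nm

Ray reflecting at the top interface goes from n = 1.0 toward n = 1.92: a half-wave phase shift.
At the lower boundary (n = 1.92 to n = 1.5) the reflected ray undergoes no phase shift.
The two reflections differ by half a wavelength.
So the condition for destructive reflection is 2 n t = m λ.
λ = 2 n t / m. The longest wavelength is m = 1: λ = 2 × 1.92 × 181 / 1.00 = 695 nm.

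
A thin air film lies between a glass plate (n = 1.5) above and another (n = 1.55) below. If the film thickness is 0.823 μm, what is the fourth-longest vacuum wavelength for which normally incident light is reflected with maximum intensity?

470 nm

Ray reflecting at the top interface goes from n = 1.5 toward n = 1.0: no phase shift.
At the lower boundary (n = 1.0 to n = 1.55) the reflected ray undergoes a half-wave phase shift.
Exactly one π shift → a net half-wave offset.
For strong reflection here: 2 n t = (m + ½) λ.
λ = 2 n t / (m + ½). The fourth-longest wavelength is m = 3: λ = 2 × 1.0 × 823 / 3.50 = 470 nm.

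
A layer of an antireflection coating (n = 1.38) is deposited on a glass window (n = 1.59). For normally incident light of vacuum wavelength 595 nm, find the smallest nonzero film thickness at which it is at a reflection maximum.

216 nm

Ray reflecting at the top interface goes from n = 1.0 toward n = 1.38: a half-wave phase shift.
Ray reflecting at the bottom interface goes from n = 1.38 toward n = 1.59: a half-wave phase shift.
Zero or two π shifts → no net half-wave offset.
So the condition for constructive reflection is 2 n t = m λ.
Minimum nonzero at m = 1: t = λ / (2 n) = 595 / (2 × 1.38) = 216 nm.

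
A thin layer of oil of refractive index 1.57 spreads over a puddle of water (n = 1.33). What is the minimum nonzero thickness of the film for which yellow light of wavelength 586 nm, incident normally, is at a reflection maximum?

93.3 nm

At the upper boundary (n = 1.0 to n = 1.57) the reflected ray undergoes a half-wave phase shift.
Ray reflecting at the bottom interface goes from n = 1.57 toward n = 1.33: no phase shift.
Net: one phase inversion between the two reflected rays.
With one net inversion, constructive interference in reflection requires 2 n t = (m + ½) λ.
Minimum at m = 0: t = λ / (4 n) = 586 / (4 × 1.57) = 93.3 nm.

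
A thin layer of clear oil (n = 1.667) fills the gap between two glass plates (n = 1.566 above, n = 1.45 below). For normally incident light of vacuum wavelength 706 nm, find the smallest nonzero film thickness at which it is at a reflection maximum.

At the upper boundary (n = 1.566 to n = 1.667) the reflected ray undergoes a half-wave phase shift.
At the lower boundary (n = 1.667 to n = 1.45) the reflected ray undergoes no phase shift.
Exactly one π shift → a net half-wave offset.
With one net inversion, constructive interference in reflection requires 2 n t = (m + ½) λ.
Minimum at m = 0: t = λ / (4 n) = 706 / (4 × 1.667) = 106 nm.

106 nm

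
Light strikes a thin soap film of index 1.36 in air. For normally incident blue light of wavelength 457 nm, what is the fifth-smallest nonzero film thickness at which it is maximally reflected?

Top surface (1.0 → 1.36): reflection off a higher-index medium gives a half-wave phase shift.
Ray reflecting at the bottom interface goes from n = 1.36 toward n = 1.0: no phase shift.
The two reflections differ by half a wavelength.
So the condition for constructive reflection is 2 n t = (m + ½) λ.
The fifth-smallest nonzero thickness corresponds to m = 4: t = (m + ½) λ / (2 n) = 4.50 × 457 / (2 × 1.36) = 756 nm.

756 nm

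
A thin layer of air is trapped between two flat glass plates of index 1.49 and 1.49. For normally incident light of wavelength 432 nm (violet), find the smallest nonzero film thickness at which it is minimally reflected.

216 nm

At the upper boundary (n = 1.49 to n = 1.0) the reflected ray undergoes no phase shift.
Ray reflecting at the bottom interface goes from n = 1.0 toward n = 1.49: a half-wave phase shift.
The two reflections differ by half a wavelength.
For weak reflection here: 2 n t = m λ.
Minimum nonzero at m = 1: t = λ / (2 n) = 432 / (2 × 1.0) = 216 nm.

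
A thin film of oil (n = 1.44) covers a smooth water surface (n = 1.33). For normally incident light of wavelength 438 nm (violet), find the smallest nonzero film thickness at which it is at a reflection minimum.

Ray reflecting at the top interface goes from n = 1.0 toward n = 1.44: a half-wave phase shift.
Bottom surface (1.44 → 1.33): reflection off a lower-index medium gives no phase shift.
Exactly one π shift → a net half-wave offset.
So the condition for destructive reflection is 2 n t = m λ.
Minimum nonzero at m = 1: t = λ / (2 n) = 438 / (2 × 1.44) = 152 nm.

152 nm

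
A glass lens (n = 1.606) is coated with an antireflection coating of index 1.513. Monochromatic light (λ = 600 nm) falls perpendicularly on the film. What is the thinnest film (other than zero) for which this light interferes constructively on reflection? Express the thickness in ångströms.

Ray reflecting at the top interface goes from n = 1.0 toward n = 1.513: a half-wave phase shift.
Bottom surface (1.513 → 1.606): reflection off a higher-index medium gives a half-wave phase shift.
The two reflections carry the same phase change, so no net offset.
With no net inversion, constructive interference in reflection requires 2 n t = m λ.
Minimum nonzero at m = 1: t = λ / (2 n) = 600 / (2 × 1.513) = 198 nm.

1983 Å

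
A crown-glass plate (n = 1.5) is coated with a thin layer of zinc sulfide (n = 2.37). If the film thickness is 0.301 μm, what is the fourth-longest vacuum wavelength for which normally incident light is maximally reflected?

408 nm

Top surface (1.0 → 2.37): reflection off a higher-index medium gives a half-wave phase shift.
Bottom surface (2.37 → 1.5): reflection off a lower-index medium gives no phase shift.
The two reflections differ by half a wavelength.
So the condition for constructive reflection is 2 n t = (m + ½) λ.
λ = 2 n t / (m + ½). The fourth-longest wavelength is m = 3: λ = 2 × 2.37 × 301 / 3.50 = 408 nm.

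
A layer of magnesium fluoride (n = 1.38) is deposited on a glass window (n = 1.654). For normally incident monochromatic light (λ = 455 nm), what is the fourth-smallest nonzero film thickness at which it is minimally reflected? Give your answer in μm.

At the upper boundary (n = 1.0 to n = 1.38) the reflected ray undergoes a half-wave phase shift.
Bottom surface (1.38 → 1.654): reflection off a higher-index medium gives a half-wave phase shift.
Net: no relative phase inversion (both shifts match).
For weak reflection here: 2 n t = (m + ½) λ.
The fourth-smallest nonzero thickness corresponds to m = 3: t = (m + ½) λ / (2 n) = 3.50 × 455 / (2 × 1.38) = 577 nm.

0.577 μm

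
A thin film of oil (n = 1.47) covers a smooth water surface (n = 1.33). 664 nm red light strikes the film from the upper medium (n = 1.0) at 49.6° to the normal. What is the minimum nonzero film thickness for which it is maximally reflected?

132 nm

Ray reflecting at the top interface goes from n = 1.0 toward n = 1.47: a half-wave phase shift.
At the lower boundary (n = 1.47 to n = 1.33) the reflected ray undergoes no phase shift.
Exactly one π shift → a net half-wave offset.
So the condition for constructive reflection is 2 n t cos θ_r = (m + ½) λ.
Snell's law: 1.0 sin 49.6° = 1.47 sin θ_r → sin θ_r = 0.518, cos θ_r = 0.855.
Minimum at m = 0: t = λ / (4 n cos θ_r) = 664 / (4 × 1.47 × 0.855) = 132 nm.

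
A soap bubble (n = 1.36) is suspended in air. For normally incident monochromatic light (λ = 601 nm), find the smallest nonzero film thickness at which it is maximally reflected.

At the upper boundary (n = 1.0 to n = 1.36) the reflected ray undergoes a half-wave phase shift.
Ray reflecting at the bottom interface goes from n = 1.36 toward n = 1.0: no phase shift.
Exactly one π shift → a net half-wave offset.
With one net inversion, constructive interference in reflection requires 2 n t = (m + ½) λ.
Minimum at m = 0: t = λ / (4 n) = 601 / (4 × 1.36) = 110 nm.

110 nm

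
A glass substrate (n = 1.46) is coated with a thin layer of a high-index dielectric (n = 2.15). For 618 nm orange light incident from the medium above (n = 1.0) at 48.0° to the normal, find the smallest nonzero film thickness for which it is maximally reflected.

At the upper boundary (n = 1.0 to n = 2.15) the reflected ray undergoes a half-wave phase shift.
Bottom surface (2.15 → 1.46): reflection off a lower-index medium gives no phase shift.
Exactly one π shift → a net half-wave offset.
So the condition for constructive reflection is 2 n t cos θ_r = (m + ½) λ.
Snell's law: 1.0 sin 48.0° = 2.15 sin θ_r → sin θ_r = 0.346, cos θ_r = 0.938.
Minimum at m = 0: t = λ / (4 n cos θ_r) = 618 / (4 × 2.15 × 0.938) = 76.6 nm.

76.6 nm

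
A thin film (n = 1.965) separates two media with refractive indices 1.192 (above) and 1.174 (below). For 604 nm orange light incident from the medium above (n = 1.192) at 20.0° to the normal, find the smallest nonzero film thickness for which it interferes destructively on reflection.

157 nm

At the upper boundary (n = 1.192 to n = 1.965) the reflected ray undergoes a half-wave phase shift.
Ray reflecting at the bottom interface goes from n = 1.965 toward n = 1.174: no phase shift.
Net: one phase inversion between the two reflected rays.
So the condition for destructive reflection is 2 n t cos θ_r = m λ.
Snell's law: 1.192 sin 20.0° = 1.965 sin θ_r → sin θ_r = 0.207, cos θ_r = 0.978.
Minimum nonzero at m = 1: t = λ / (2 n cos θ_r) = 604 / (2 × 1.965 × 0.978) = 157 nm.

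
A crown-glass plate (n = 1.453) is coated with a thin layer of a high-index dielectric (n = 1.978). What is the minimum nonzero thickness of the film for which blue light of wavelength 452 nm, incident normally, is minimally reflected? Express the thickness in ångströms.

1143 Å

Ray reflecting at the top interface goes from n = 1.0 toward n = 1.978: a half-wave phase shift.
At the lower boundary (n = 1.978 to n = 1.453) the reflected ray undergoes no phase shift.
Net: one phase inversion between the two reflected rays.
With one net inversion, destructive interference in reflection requires 2 n t = m λ.
Minimum nonzero at m = 1: t = λ / (2 n) = 452 / (2 × 1.978) = 114 nm.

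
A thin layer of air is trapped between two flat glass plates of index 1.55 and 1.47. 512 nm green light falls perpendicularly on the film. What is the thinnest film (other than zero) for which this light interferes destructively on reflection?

256 nm

Ray reflecting at the top interface goes from n = 1.55 toward n = 1.0: no phase shift.
Ray reflecting at the bottom interface goes from n = 1.0 toward n = 1.47: a half-wave phase shift.
The two reflections differ by half a wavelength.
With one net inversion, destructive interference in reflection requires 2 n t = m λ.
Minimum nonzero at m = 1: t = λ / (2 n) = 512 / (2 × 1.0) = 256 nm.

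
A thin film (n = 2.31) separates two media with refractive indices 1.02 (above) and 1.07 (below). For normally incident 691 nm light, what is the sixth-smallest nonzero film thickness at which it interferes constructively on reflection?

823 nm

At the upper boundary (n = 1.02 to n = 2.31) the reflected ray undergoes a half-wave phase shift.
Bottom surface (2.31 → 1.07): reflection off a lower-index medium gives no phase shift.
Net: one phase inversion between the two reflected rays.
So the condition for constructive reflection is 2 n t = (m + ½) λ.
The sixth-smallest nonzero thickness corresponds to m = 5: t = (m + ½) λ / (2 n) = 5.50 × 691 / (2 × 2.31) = 823 nm.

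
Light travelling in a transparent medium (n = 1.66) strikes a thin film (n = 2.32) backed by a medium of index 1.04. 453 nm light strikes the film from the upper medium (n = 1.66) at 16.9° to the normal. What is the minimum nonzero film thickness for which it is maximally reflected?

49.9 nm

Top surface (1.66 → 2.32): reflection off a higher-index medium gives a half-wave phase shift.
At the lower boundary (n = 2.32 to n = 1.04) the reflected ray undergoes no phase shift.
The two reflections differ by half a wavelength.
So the condition for constructive reflection is 2 n t cos θ_r = (m + ½) λ.
Snell's law: 1.66 sin 16.9° = 2.32 sin θ_r → sin θ_r = 0.208, cos θ_r = 0.978.
Minimum at m = 0: t = λ / (4 n cos θ_r) = 453 / (4 × 2.32 × 0.978) = 49.9 nm.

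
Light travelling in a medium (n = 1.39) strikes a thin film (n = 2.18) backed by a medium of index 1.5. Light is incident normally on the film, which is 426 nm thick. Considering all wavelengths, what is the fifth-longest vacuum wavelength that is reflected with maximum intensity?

413 nm

Top surface (1.39 → 2.18): reflection off a higher-index medium gives a half-wave phase shift.
Ray reflecting at the bottom interface goes from n = 2.18 toward n = 1.5: no phase shift.
Exactly one π shift → a net half-wave offset.
For maximum reflection here: 2 n t = (m + ½) λ.
λ = 2 n t / (m + ½). The fifth-longest wavelength is m = 4: λ = 2 × 2.18 × 426 / 4.50 = 413 nm.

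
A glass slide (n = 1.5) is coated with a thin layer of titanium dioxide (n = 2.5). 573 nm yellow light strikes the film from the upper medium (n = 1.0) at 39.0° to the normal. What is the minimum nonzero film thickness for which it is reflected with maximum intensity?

59.2 nm

Ray reflecting at the top interface goes from n = 1.0 toward n = 2.5: a half-wave phase shift.
Ray reflecting at the bottom interface goes from n = 2.5 toward n = 1.5: no phase shift.
Exactly one π shift → a net half-wave offset.
For maximum reflection here: 2 n t cos θ_r = (m + ½) λ.
Snell's law: 1.0 sin 39.0° = 2.5 sin θ_r → sin θ_r = 0.252, cos θ_r = 0.968.
Minimum at m = 0: t = λ / (4 n cos θ_r) = 573 / (4 × 2.5 × 0.968) = 59.2 nm.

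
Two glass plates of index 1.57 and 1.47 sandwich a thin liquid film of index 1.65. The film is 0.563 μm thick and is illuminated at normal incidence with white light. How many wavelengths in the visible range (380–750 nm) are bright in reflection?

3

Top surface (1.57 → 1.65): reflection off a higher-index medium gives a half-wave phase shift.
Bottom surface (1.65 → 1.47): reflection off a lower-index medium gives no phase shift.
The two reflections differ by half a wavelength.
For strong reflection here: 2 n t = (m + ½) λ.
λ = 2 n t / (m + ½) = 1858 / (m + ½) nm.
m=1: 1239 nm (IR); m=2: 743 nm (visible); m=3: 531 nm (visible); m=4: 413 nm (visible); m=5: 338 nm (UV).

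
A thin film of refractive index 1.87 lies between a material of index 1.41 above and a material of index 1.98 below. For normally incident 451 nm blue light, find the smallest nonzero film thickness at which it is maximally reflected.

Ray reflecting at the top interface goes from n = 1.41 toward n = 1.87: a half-wave phase shift.
At the lower boundary (n = 1.87 to n = 1.98) the reflected ray undergoes a half-wave phase shift.
Zero or two π shifts → no net half-wave offset.
With no net inversion, constructive interference in reflection requires 2 n t = m λ.
Minimum nonzero at m = 1: t = λ / (2 n) = 451 / (2 × 1.87) = 121 nm.

121 nm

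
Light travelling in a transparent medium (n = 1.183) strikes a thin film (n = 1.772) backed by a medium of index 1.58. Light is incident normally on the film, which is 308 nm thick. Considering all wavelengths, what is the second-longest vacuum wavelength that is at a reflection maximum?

728 nm

Top surface (1.183 → 1.772): reflection off a higher-index medium gives a half-wave phase shift.
Bottom surface (1.772 → 1.58): reflection off a lower-index medium gives no phase shift.
Net: one phase inversion between the two reflected rays.
For maximum reflection here: 2 n t = (m + ½) λ.
λ = 2 n t / (m + ½). The second-longest wavelength is m = 1: λ = 2 × 1.772 × 308 / 1.50 = 728 nm.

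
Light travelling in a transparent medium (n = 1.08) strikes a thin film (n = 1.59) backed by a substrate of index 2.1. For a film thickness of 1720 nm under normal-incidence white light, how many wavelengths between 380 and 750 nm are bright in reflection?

Top surface (1.08 → 1.59): reflection off a higher-index medium gives a half-wave phase shift.
Ray reflecting at the bottom interface goes from n = 1.59 toward n = 2.1: a half-wave phase shift.
Net: no relative phase inversion (both shifts match).
For maximum reflection here: 2 n t = m λ.
λ = 2 n t / m = 5470 / m nm.
m=7: 781 nm (IR); m=8: 684 nm (visible); m=9: 608 nm (visible); m=10: 547 nm (visible); m=11: 497 nm (visible); m=12: 456 nm (visible); m=13: 421 nm (visible); m=14: 391 nm (visible); m=15: 365 nm (UV).

7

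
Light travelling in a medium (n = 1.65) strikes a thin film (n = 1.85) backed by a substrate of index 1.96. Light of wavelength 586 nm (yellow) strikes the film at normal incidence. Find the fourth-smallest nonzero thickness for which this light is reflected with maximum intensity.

At the upper boundary (n = 1.65 to n = 1.85) the reflected ray undergoes a half-wave phase shift.
At the lower boundary (n = 1.85 to n = 1.96) the reflected ray undergoes a half-wave phase shift.
Net: no relative phase inversion (both shifts match).
So the condition for constructive reflection is 2 n t = m λ.
The fourth-smallest nonzero thickness corresponds to m = 4: t = m λ / (2 n) = 4.00 × 586 / (2 × 1.85) = 634 nm.

634 nm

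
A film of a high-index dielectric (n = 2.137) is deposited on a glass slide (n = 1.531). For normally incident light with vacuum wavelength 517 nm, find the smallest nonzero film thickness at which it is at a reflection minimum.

121 nm

Ray reflecting at the top interface goes from n = 1.0 toward n = 2.137: a half-wave phase shift.
Bottom surface (2.137 → 1.531): reflection off a lower-index medium gives no phase shift.
The two reflections differ by half a wavelength.
So the condition for destructive reflection is 2 n t = m λ.
Minimum nonzero at m = 1: t = λ / (2 n) = 517 / (2 × 2.137) = 121 nm.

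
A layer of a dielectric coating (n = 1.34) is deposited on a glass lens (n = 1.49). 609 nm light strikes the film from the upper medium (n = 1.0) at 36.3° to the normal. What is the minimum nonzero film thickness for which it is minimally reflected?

Ray reflecting at the top interface goes from n = 1.0 toward n = 1.34: a half-wave phase shift.
Bottom surface (1.34 → 1.49): reflection off a higher-index medium gives a half-wave phase shift.
The two reflections carry the same phase change, so no net offset.
So the condition for destructive reflection is 2 n t cos θ_r = (m + ½) λ.
Snell's law: 1.0 sin 36.3° = 1.34 sin θ_r → sin θ_r = 0.442, cos θ_r = 0.897.
Minimum at m = 0: t = λ / (4 n cos θ_r) = 609 / (4 × 1.34 × 0.897) = 127 nm.

127 nm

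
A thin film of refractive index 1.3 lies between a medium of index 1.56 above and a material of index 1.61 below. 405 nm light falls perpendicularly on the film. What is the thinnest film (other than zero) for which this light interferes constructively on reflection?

77.9 nm

Top surface (1.56 → 1.3): reflection off a lower-index medium gives no phase shift.
Ray reflecting at the bottom interface goes from n = 1.3 toward n = 1.61: a half-wave phase shift.
Net: one phase inversion between the two reflected rays.
So the condition for constructive reflection is 2 n t = (m + ½) λ.
Minimum at m = 0: t = λ / (4 n) = 405 / (4 × 1.3) = 77.9 nm.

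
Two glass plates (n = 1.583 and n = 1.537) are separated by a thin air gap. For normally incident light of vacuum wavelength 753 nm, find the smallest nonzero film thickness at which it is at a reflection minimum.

Top surface (1.583 → 1.0): reflection off a lower-index medium gives no phase shift.
At the lower boundary (n = 1.0 to n = 1.537) the reflected ray undergoes a half-wave phase shift.
The two reflections differ by half a wavelength.
With one net inversion, destructive interference in reflection requires 2 n t = m λ.
Minimum nonzero at m = 1: t = λ / (2 n) = 753 / (2 × 1.0) = 377 nm.

377 nm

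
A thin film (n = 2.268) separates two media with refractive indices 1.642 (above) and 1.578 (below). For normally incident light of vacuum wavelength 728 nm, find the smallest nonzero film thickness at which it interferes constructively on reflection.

80.2 nm

Ray reflecting at the top interface goes from n = 1.642 toward n = 2.268: a half-wave phase shift.
At the lower boundary (n = 2.268 to n = 1.578) the reflected ray undergoes no phase shift.
The two reflections differ by half a wavelength.
So the condition for constructive reflection is 2 n t = (m + ½) λ.
Minimum at m = 0: t = λ / (4 n) = 728 / (4 × 2.268) = 80.2 nm.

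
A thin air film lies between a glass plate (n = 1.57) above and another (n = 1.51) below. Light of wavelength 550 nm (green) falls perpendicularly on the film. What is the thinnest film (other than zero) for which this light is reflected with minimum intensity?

275 nm

Top surface (1.57 → 1.0): reflection off a lower-index medium gives no phase shift.
Bottom surface (1.0 → 1.51): reflection off a higher-index medium gives a half-wave phase shift.
Net: one phase inversion between the two reflected rays.
For weak reflection here: 2 n t = m λ.
Minimum nonzero at m = 1: t = λ / (2 n) = 550 / (2 × 1.0) = 275 nm.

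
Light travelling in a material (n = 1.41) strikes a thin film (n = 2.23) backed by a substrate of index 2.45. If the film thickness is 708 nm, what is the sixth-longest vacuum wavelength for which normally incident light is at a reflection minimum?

Top surface (1.41 → 2.23): reflection off a higher-index medium gives a half-wave phase shift.
Bottom surface (2.23 → 2.45): reflection off a higher-index medium gives a half-wave phase shift.
Zero or two π shifts → no net half-wave offset.
For minimum reflection here: 2 n t = (m + ½) λ.
λ = 2 n t / (m + ½). The sixth-longest wavelength is m = 5: λ = 2 × 2.23 × 708 / 5.50 = 574 nm.

574 nm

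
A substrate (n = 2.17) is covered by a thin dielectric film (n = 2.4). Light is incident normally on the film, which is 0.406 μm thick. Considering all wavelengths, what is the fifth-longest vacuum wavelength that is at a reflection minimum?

390 nm

Top surface (1.0 → 2.4): reflection off a higher-index medium gives a half-wave phase shift.
Ray reflecting at the bottom interface goes from n = 2.4 toward n = 2.17: no phase shift.
Exactly one π shift → a net half-wave offset.
With one net inversion, destructive interference in reflection requires 2 n t = m λ.
λ = 2 n t / m. The fifth-longest wavelength is m = 5: λ = 2 × 2.4 × 406 / 5.00 = 390 nm.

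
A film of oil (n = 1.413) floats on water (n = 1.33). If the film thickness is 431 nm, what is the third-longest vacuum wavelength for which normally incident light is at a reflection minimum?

406 nm

Ray reflecting at the top interface goes from n = 1.0 toward n = 1.413: a half-wave phase shift.
Bottom surface (1.413 → 1.33): reflection off a lower-index medium gives no phase shift.
Net: one phase inversion between the two reflected rays.
With one net inversion, destructive interference in reflection requires 2 n t = m λ.
λ = 2 n t / m. The third-longest wavelength is m = 3: λ = 2 × 1.413 × 431 / 3.00 = 406 nm.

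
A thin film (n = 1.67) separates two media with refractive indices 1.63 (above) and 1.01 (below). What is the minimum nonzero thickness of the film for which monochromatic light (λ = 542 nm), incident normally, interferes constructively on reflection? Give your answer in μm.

Top surface (1.63 → 1.67): reflection off a higher-index medium gives a half-wave phase shift.
Bottom surface (1.67 → 1.01): reflection off a lower-index medium gives no phase shift.
Exactly one π shift → a net half-wave offset.
So the condition for constructive reflection is 2 n t = (m + ½) λ.
Minimum at m = 0: t = λ / (4 n) = 542 / (4 × 1.67) = 81.1 nm.

0.0811 μm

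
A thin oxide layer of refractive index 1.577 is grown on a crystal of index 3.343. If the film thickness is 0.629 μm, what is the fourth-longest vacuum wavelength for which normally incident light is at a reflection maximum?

496 nm

At the upper boundary (n = 1.0 to n = 1.577) the reflected ray undergoes a half-wave phase shift.
At the lower boundary (n = 1.577 to n = 3.343) the reflected ray undergoes a half-wave phase shift.
The two reflections carry the same phase change, so no net offset.
For maximum reflection here: 2 n t = m λ.
λ = 2 n t / m. The fourth-longest wavelength is m = 4: λ = 2 × 1.577 × 629 / 4.00 = 496 nm.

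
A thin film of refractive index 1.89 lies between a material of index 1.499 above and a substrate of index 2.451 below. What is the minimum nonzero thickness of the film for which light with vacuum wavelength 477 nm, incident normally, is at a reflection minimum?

63.1 nm

At the upper boundary (n = 1.499 to n = 1.89) the reflected ray undergoes a half-wave phase shift.
At the lower boundary (n = 1.89 to n = 2.451) the reflected ray undergoes a half-wave phase shift.
Zero or two π shifts → no net half-wave offset.
For minimum reflection here: 2 n t = (m + ½) λ.
Minimum at m = 0: t = λ / (4 n) = 477 / (4 × 1.89) = 63.1 nm.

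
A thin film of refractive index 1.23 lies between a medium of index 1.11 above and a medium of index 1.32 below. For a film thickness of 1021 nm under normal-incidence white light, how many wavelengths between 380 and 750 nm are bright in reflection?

3

At the upper boundary (n = 1.11 to n = 1.23) the reflected ray undergoes a half-wave phase shift.
Bottom surface (1.23 → 1.32): reflection off a higher-index medium gives a half-wave phase shift.
Zero or two π shifts → no net half-wave offset.
For bright reflection here: 2 n t = m λ.
λ = 2 n t / m = 2512 / m nm.
m=3: 837 nm (IR); m=4: 628 nm (visible); m=5: 502 nm (visible); m=6: 419 nm (visible); m=7: 359 nm (UV).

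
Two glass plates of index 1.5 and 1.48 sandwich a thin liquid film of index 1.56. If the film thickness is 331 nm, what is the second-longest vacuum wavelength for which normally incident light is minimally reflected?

516 nm

At the upper boundary (n = 1.5 to n = 1.56) the reflected ray undergoes a half-wave phase shift.
At the lower boundary (n = 1.56 to n = 1.48) the reflected ray undergoes no phase shift.
Net: one phase inversion between the two reflected rays.
So the condition for destructive reflection is 2 n t = m λ.
λ = 2 n t / m. The second-longest wavelength is m = 2: λ = 2 × 1.56 × 331 / 2.00 = 516 nm.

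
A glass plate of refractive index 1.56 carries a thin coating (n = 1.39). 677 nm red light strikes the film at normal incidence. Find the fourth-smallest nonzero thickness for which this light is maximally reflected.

Top surface (1.0 → 1.39): reflection off a higher-index medium gives a half-wave phase shift.
Bottom surface (1.39 → 1.56): reflection off a higher-index medium gives a half-wave phase shift.
The two reflections carry the same phase change, so no net offset.
So the condition for constructive reflection is 2 n t = m λ.
The fourth-smallest nonzero thickness corresponds to m = 4: t = m λ / (2 n) = 4.00 × 677 / (2 × 1.39) = 974 nm.

974 nm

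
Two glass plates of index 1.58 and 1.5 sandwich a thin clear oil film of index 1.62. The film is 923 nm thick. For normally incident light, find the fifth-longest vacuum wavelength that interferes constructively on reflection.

Top surface (1.58 → 1.62): reflection off a higher-index medium gives a half-wave phase shift.
Bottom surface (1.62 → 1.5): reflection off a lower-index medium gives no phase shift.
The two reflections differ by half a wavelength.
So the condition for constructive reflection is 2 n t = (m + ½) λ.
λ = 2 n t / (m + ½). The fifth-longest wavelength is m = 4: λ = 2 × 1.62 × 923 / 4.50 = 665 nm.

665 nm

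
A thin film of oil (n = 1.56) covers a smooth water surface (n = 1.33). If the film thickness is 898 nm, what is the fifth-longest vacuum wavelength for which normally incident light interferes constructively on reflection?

At the upper boundary (n = 1.0 to n = 1.56) the reflected ray undergoes a half-wave phase shift.
Bottom surface (1.56 → 1.33): reflection off a lower-index medium gives no phase shift.
Exactly one π shift → a net half-wave offset.
For maximum reflection here: 2 n t = (m + ½) λ.
λ = 2 n t / (m + ½). The fifth-longest wavelength is m = 4: λ = 2 × 1.56 × 898 / 4.50 = 623 nm.

623 nm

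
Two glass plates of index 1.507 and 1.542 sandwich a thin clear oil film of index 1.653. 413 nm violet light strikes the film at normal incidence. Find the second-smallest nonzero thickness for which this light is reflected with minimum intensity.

Ray reflecting at the top interface goes from n = 1.507 toward n = 1.653: a half-wave phase shift.
At the lower boundary (n = 1.653 to n = 1.542) the reflected ray undergoes no phase shift.
The two reflections differ by half a wavelength.
For dark reflection here: 2 n t = m λ.
The second-smallest nonzero thickness corresponds to m = 2: t = m λ / (2 n) = 2.00 × 413 / (2 × 1.653) = 250 nm.

250 nm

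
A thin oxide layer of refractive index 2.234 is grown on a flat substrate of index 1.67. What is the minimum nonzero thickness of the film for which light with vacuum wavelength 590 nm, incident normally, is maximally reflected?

66.0 nm

Ray reflecting at the top interface goes from n = 1.0 toward n = 2.234: a half-wave phase shift.
At the lower boundary (n = 2.234 to n = 1.67) the reflected ray undergoes no phase shift.
The two reflections differ by half a wavelength.
With one net inversion, constructive interference in reflection requires 2 n t = (m + ½) λ.
Minimum at m = 0: t = λ / (4 n) = 590 / (4 × 2.234) = 66.0 nm.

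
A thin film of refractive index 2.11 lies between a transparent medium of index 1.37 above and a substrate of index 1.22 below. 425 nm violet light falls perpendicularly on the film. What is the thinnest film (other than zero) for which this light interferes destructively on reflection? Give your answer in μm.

Ray reflecting at the top interface goes from n = 1.37 toward n = 2.11: a half-wave phase shift.
Bottom surface (2.11 → 1.22): reflection off a lower-index medium gives no phase shift.
Exactly one π shift → a net half-wave offset.
So the condition for destructive reflection is 2 n t = m λ.
Minimum nonzero at m = 1: t = λ / (2 n) = 425 / (2 × 2.11) = 101 nm.

0.101 μm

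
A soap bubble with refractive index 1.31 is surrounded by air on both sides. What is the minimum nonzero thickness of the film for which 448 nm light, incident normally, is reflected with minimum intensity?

Top surface (1.0 → 1.31): reflection off a higher-index medium gives a half-wave phase shift.
At the lower boundary (n = 1.31 to n = 1.0) the reflected ray undergoes no phase shift.
Net: one phase inversion between the two reflected rays.
So the condition for destructive reflection is 2 n t = m λ.
Minimum nonzero at m = 1: t = λ / (2 n) = 448 / (2 × 1.31) = 171 nm.

171 nm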